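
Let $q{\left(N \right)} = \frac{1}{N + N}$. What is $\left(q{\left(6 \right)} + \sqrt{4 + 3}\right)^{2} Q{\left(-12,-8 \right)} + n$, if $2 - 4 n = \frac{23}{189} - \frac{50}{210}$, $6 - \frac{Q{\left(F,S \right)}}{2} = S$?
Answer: $\frac{148723}{756} + \frac{14 \sqrt{7}}{3} \approx 209.07$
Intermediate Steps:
$Q{\left(F,S \right)} = 12 - 2 S$
$n = \frac{100}{189}$ ($n = \frac{1}{2} - \frac{\frac{23}{189} - \frac{50}{210}}{4} = \frac{1}{2} - \frac{23 \cdot \frac{1}{189} - \frac{5}{21}}{4} = \frac{1}{2} - \frac{\frac{23}{189} - \frac{5}{21}}{4} = \frac{1}{2} - - \frac{11}{378} = \frac{1}{2} + \frac{11}{378} = \frac{100}{189} \approx 0.5291$)
$q{\left(N \right)} = \frac{1}{2 N}$
$\left(q{\left(6 \right)} + \sqrt{4 + 3}\right)^{2} Q{\left(-12,-8 \right)} + n = \left(\frac{1}{2 \cdot 6} + \sqrt{4 + 3}\right)^{2} \left(12 - -16\right) + \frac{100}{189} = \left(\frac{1}{2} \cdot \frac{1}{6} + \sqrt{7}\right)^{2} \left(12 + 16\right) + \frac{100}{189} = \left(\frac{1}{12} + \sqrt{7}\right)^{2} \cdot 28 + \frac{100}{189} = 28 \left(\frac{1}{12} + \sqrt{7}\right)^{2} + \frac{100}{189} = \frac{100}{189} + 28 \left(\frac{1}{12} + \sqrt{7}\right)^{2}$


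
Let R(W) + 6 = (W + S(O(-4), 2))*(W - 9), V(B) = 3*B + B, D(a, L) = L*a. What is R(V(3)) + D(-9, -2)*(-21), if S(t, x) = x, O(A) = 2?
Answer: -342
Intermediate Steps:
V(B) = 4*B
R(W) = -6 + (-9 + W)*(2 + W) (R(W) = -6 + (W + 2)*(W - 9) = -6 + (2 + W)*(-9 + W) = -6 + (-9 + W)*(2 + W))
R(V(3)) + D(-9, -2)*(-21) = (-24 + (4*3)² - 28*3) - 2*(-9)*(-21) = (-24 + 12² - 7*12) + 18*(-21) = (-24 + 144 - 84) - 378 = 36 - 378 = -342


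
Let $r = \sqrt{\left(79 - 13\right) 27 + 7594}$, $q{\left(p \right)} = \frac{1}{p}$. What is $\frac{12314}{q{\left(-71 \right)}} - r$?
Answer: $-874294 - 4 \sqrt{586} \approx -8.7439 \cdot 10^{5}$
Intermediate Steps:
$r = 4 \sqrt{586}$ ($r = \sqrt{66 \cdot 27 + 7594} = \sqrt{1782 + 7594} = \sqrt{9376} = 4 \sqrt{586} \approx 96.83$)
$\frac{12314}{q{\left(-71 \right)}} - r = \frac{12314}{\frac{1}{-71}} - 4 \sqrt{586} = \frac{12314}{- \frac{1}{71}} - 4 \sqrt{586} = 12314 \left(-71\right) - 4 \sqrt{586} = -874294 - 4 \sqrt{586}$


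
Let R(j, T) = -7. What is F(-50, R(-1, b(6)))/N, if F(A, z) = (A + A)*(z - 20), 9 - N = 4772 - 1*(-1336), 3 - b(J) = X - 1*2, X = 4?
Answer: -900/2033 ≈ -0.44270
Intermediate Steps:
b(J) = 1 (b(J) = 3 - (4 - 1*2) = 3 - (4 - 2) = 3 - 1*2 = 3 - 2 = 1)
N = -6099 (N = 9 - (4772 - 1*(-1336)) = 9 - (4772 + 1336) = 9 - 1*6108 = 9 - 6108 = -6099)
F(A, z) = 2*A*(-20 + z) (F(A, z) = (2*A)*(-20 + z) = 2*A*(-20 + z))
F(-50, R(-1, b(6)))/N = (2*(-50)*(-20 - 7))/(-6099) = (2*(-50)*(-27))*(-1/6099) = 2700*(-1/6099) = -900/2033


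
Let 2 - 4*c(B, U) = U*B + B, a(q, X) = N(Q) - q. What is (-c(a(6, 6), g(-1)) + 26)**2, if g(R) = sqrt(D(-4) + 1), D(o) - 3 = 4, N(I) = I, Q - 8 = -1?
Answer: 10617/16 + 103*sqrt(2)/4 ≈ 699.98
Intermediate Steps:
Q = 7 (Q = 8 - 1 = 7)
a(q, X) = 7 - q
D(o) = 7 (D(o) = 3 + 4 = 7)
g(R) = 2*sqrt(2) (g(R) = sqrt(7 + 1) = sqrt(8) = 2*sqrt(2))
c(B, U) = 1/2 - B/4 - B*U/4 (c(B, U) = 1/2 - (U*B + B)/4 = 1/2 - (B*U + B)/4 = 1/2 - (B + B*U)/4 = 1/2 + (-B/4 - B*U/4) = 1/2 - B/4 - B*U/4)
(-c(a(6, 6), g(-1)) + 26)**2 = (-(1/2 - (7 - 1*6)/4 - (7 - 1*6)*2*sqrt(2)/4) + 26)**2 = (-(1/2 - (7 - 6)/4 - (7 - 6)*2*sqrt(2)/4) + 26)**2 = (-(1/2 - 1/4*1 - 1/4*1*2*sqrt(2)) + 26)**2 = (-(1/2 - 1/4 - sqrt(2)/2) + 26)**2 = (-(1/4 - sqrt(2)/2) + 26)**2 = ((-1/4 + sqrt(2)/2) + 26)**2 = (103/4 + sqrt(2)/2)**2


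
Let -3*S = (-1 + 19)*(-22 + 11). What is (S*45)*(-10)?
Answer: -29700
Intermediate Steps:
S = 66 (S = -(-1 + 19)*(-22 + 11)/3 = -6*(-11) = -⅓*(-198) = 66)
(S*45)*(-10) = (66*45)*(-10) = 2970*(-10) = -29700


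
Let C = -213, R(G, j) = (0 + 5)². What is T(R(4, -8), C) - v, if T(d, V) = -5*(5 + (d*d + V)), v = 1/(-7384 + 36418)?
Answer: -60535891/29034 ≈ -2085.0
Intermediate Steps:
R(G, j) = 25 (R(G, j) = 5² = 25)
v = 1/29034 ≈ 3.4442e-5
T(d, V) = -25 - 5*V - 5*d² (T(d, V) = -5*(5 + (d² + V)) = -5*(5 + (V + d²)) = -5*(5 + V + d²) = -25 - 5*V - 5*d²)
T(R(4, -8), C) - v = (-25 - 5*(-213) - 5*25²) - 1*1/29034 = (-25 + 1065 - 5*625) - 1/29034 = (-25 + 1065 - 3125) - 1/29034 = -2085 - 1/29034 = -60535891/29034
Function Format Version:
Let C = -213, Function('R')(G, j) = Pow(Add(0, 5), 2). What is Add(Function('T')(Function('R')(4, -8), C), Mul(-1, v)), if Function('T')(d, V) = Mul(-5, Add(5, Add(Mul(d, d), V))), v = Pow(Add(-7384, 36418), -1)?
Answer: Rational(-60535891, 29034) ≈ -2085.0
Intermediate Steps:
Function('R')(G, j) = 25 (Function('R')(G, j) = Pow(5, 2) = 25)
v = Rational(1, 29034) (v = Pow(29034, -1) = Rational(1, 29034) ≈ 3.4442e-5)
Function('T')(d, V) = Add(-25, Mul(-5, V), Mul(-5, Pow(d, 2))) (Function('T')(d, V) = Mul(-5, Add(5, Add(Pow(d, 2), V))) = Mul(-5, Add(5, Add(V, Pow(d, 2)))) = Mul(-5, Add(5, V, Pow(d, 2))) = Add(-25, Mul(-5, V), Mul(-5, Pow(d, 2))))
Add(Function('T')(Function('R')(4, -8), C), Mul(-1, v)) = Add(Add(-25, Mul(-5, -213), Mul(-5, Pow(25, 2))), Mul(-1, Rational(1, 29034))) = Add(Add(-25, 1065, Mul(-5, 625)), Rational(-1, 29034)) = Add(Add(-25, 1065, -3125), Rational(-1, 29034)) = Add(-2085, Rational(-1, 29034)) = Rational(-60535891, 29034)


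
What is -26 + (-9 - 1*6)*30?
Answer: -476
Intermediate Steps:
-26 + (-9 - 1*6)*30 = -26 + (-9 - 6)*30 = -26 - 15*30 = -26 - 450 = -476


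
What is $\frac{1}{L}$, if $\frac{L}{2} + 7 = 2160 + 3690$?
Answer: $\frac{1}{11686} \approx 8.5572 \cdot 10^{-5}$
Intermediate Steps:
$L = 11686$ ($L = -14 + 2 \left(2160 + 3690\right) = -14 + 2 \cdot 5850 = -14 + 11700 = 11686$)
$\frac{1}{L} = \frac{1}{11686}$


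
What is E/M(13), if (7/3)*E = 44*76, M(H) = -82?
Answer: -5016/287 ≈ -17.477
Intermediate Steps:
E = 10032/7 (E = 3*(44*76)/7 = (3/7)*3344 = 10032/7 ≈ 1433.1)
E/M(13) = (10032/7)/(-82) = (10032/7)*(-1/82) = -5016/287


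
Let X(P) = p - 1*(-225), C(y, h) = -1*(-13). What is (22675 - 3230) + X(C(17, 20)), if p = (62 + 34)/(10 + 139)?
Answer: 2930926/149 ≈ 19671.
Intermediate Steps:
p = 96/149 ≈ 0.64430
C(y, h) = 13
X(P) = 33621/149 (X(P) = 96/149 - 1*(-225) = 96/149 + 225 = 33621/149)
(22675 - 3230) + X(C(17, 20)) = (22675 - 3230) + 33621/149 = 19445 + 33621/149 = 2930926/149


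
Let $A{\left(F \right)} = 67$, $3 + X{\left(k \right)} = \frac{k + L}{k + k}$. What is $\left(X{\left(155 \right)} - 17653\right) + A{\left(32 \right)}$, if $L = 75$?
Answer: $- \frac{545236}{31} \approx -17588.0$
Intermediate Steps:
$X{\left(k \right)} = -3 + \frac{75 + k}{2 k}$ ($X{\left(k \right)} = -3 + \frac{k + 75}{k + k} = -3 + \frac{75 + k}{2 k}$)
$\left(X{\left(155 \right)} - 17653\right) + A{\left(32 \right)} = \left(\frac{5 \left(15 - 155\right)}{2 \cdot 155} - 17653\right) + 67 = \left(\frac{5}{2} \cdot \frac{1}{155} \left(15 - 155\right) - 17653\right) + 67 = \left(\frac{5}{2} \cdot \frac{1}{155} \left(-140\right) - 17653\right) + 67 = \left(- \frac{70}{31} - 17653\right) + 67 = - \frac{547313}{31} + 67 = - \frac{545236}{31}$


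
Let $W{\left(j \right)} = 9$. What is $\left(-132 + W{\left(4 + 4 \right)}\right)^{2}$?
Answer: $15129$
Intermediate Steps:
$\left(-132 + W{\left(4 + 4 \right)}\right)^{2} = \left(-132 + 9\right)^{2} = \left(-123\right)^{2} = 15129$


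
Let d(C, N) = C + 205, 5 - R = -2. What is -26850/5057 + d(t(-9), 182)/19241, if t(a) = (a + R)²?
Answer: -515563937/97301737 ≈ -5.2986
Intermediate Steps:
R = 7 (R = 5 - 1*(-2) = 5 + 2 = 7)
t(a) = (7 + a)² (t(a) = (a + 7)² = (7 + a)²)
d(C, N) = 205 + C
-26850/5057 + d(t(-9), 182)/19241 = -26850/5057 + (205 + (7 - 9)²)/19241 = -26850*1/5057 + (205 + (-2)²)*(1/19241) = -26850/5057 + (205 + 4)*(1/19241) = -26850/5057 + 209*(1/19241) = -26850/5057 + 209/19241 = -515563937/97301737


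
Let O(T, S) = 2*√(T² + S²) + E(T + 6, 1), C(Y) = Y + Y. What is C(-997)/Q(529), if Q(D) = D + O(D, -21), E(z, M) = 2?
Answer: 1058814/839167 - 3988*√280282/839167 ≈ -1.2542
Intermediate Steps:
C(Y) = 2*Y
O(T, S) = 2 + 2*√(S² + T²) (O(T, S) = 2*√(T² + S²) + 2 = 2*√(S² + T²) + 2 = 2 + 2*√(S² + T²))
Q(D) = 2 + D + 2*√(441 + D²) (Q(D) = D + (2 + 2*√((-21)² + D²)) = D + (2 + 2*√(441 + D²)) = 2 + D + 2*√(441 + D²))
C(-997)/Q(529) = (2*(-997))/(2 + 529 + 2*√(441 + 529²)) = -1994/(2 + 529 + 2*√(441 + 279841)) = -1994/(2 + 529 + 2*√280282) = -1994/(531 + 2*√280282)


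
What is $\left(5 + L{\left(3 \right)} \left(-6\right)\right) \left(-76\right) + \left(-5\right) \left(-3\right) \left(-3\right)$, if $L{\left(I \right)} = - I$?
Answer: $-1793$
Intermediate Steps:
$\left(5 + L{\left(3 \right)} \left(-6\right)\right) \left(-76\right) + \left(-5\right) \left(-3\right) \left(-3\right) = \left(5 + \left(-1\right) 3 \left(-6\right)\right) \left(-76\right) + \left(-5\right) \left(-3\right) \left(-3\right) = \left(5 - -18\right) \left(-76\right) + 15 \left(-3\right) = \left(5 + 18\right) \left(-76\right) - 45 = 23 \left(-76\right) - 45 = -1748 - 45 = -1793$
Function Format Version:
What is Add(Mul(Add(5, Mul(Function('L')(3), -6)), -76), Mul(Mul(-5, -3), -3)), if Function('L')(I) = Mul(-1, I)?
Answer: -1793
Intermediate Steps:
Add(Mul(Add(5, Mul(Function('L')(3), -6)), -76), Mul(Mul(-5, -3), -3)) = Add(Mul(Add(5, Mul(Mul(-1, 3), -6)), -76), Mul(Mul(-5, -3), -3)) = Add(Mul(Add(5, Mul(-3, -6)), -76), Mul(15, -3)) = Add(Mul(Add(5, 18), -76), -45) = Add(Mul(23, -76), -45) = Add(-1748, -45) = -1793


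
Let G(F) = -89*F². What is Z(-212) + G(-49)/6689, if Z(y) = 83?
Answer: 341498/6689 ≈ 51.054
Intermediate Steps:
Z(-212) + G(-49)/6689 = 83 - 89*(-49)²/6689 = 83 - 89*2401*(1/6689) = 83 - 213689*1/6689 = 83 - 213689/6689 = 341498/6689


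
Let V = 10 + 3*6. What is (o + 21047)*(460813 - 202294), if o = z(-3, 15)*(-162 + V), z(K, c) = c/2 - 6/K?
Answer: 5111954706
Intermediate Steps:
V = 28 (V = 10 + 18 = 28)
z(K, c) = c/2 - 6/K (z(K, c) = c*(1/2) - 6/K = c/2 - 6/K)
o = -1273 (o = ((1/2)*15 - 6/(-3))*(-162 + 28) = (15/2 - 6*(-1/3))*(-134) = (15/2 + 2)*(-134) = (19/2)*(-134) = -1273)
(o + 21047)*(460813 - 202294) = (-1273 + 21047)*(460813 - 202294) = 19774*258519 = 5111954706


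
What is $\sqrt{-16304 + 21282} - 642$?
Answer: $-642 + \sqrt{4978} \approx -571.45$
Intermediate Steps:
$\sqrt{-16304 + 21282} - 642 = \sqrt{4978} - 642 = -642 + \sqrt{4978}$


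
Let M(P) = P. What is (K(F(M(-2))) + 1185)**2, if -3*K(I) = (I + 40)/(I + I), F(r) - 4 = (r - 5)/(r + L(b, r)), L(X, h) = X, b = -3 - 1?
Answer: 48461179321/34596 ≈ 1.4008e+6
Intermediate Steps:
b = -4
F(r) = 4 + (-5 + r)/(-4 + r) (F(r) = 4 + (r - 5)/(r - 4) = 4 + (-5 + r)/(-4 + r))
K(I) = -(40 + I)/(6*I) (K(I) = -(I + 40)/(3*(I + I)) = -(40 + I)/(3*(2*I)) = -(40 + I)*1/(2*I)/3 = -(40 + I)/(6*I))
(K(F(M(-2))) + 1185)**2 = ((-40 - (-21 + 5*(-2))/(-4 - 2))/(6*(((-21 + 5*(-2))/(-4 - 2)))) + 1185)**2 = ((-40 - (-21 - 10)/(-6))/(6*(((-21 - 10)/(-6)))) + 1185)**2 = ((-40 - (-1)*(-31)/6)/(6*((-1/6*(-31)))) + 1185)**2 = ((-40 - 1*31/6)/(6*(31/6)) + 1185)**2 = ((1/6)*(6/31)*(-40 - 31/6) + 1185)**2 = ((1/6)*(6/31)*(-271/6) + 1185)**2 = (-271/186 + 1185)**2 = (220139/186)**2 = 48461179321/34596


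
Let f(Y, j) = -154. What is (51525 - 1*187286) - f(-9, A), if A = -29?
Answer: -135607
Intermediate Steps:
(51525 - 1*187286) - f(-9, A) = (51525 - 1*187286) - 1*(-154) = (51525 - 187286) + 154 = -135761 + 154 = -135607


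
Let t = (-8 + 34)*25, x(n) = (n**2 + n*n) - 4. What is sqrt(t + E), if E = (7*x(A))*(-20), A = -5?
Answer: I*sqrt(5790) ≈ 76.092*I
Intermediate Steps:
x(n) = -4 + 2*n**2 (x(n) = (n**2 + n**2) - 4 = 2*n**2 - 4 = -4 + 2*n**2)
E = -6440 (E = (7*(-4 + 2*(-5)**2))*(-20) = (7*(-4 + 2*25))*(-20) = (7*(-4 + 50))*(-20) = (7*46)*(-20) = 322*(-20) = -6440)
t = 650 (t = 26*25 = 650)
sqrt(t + E) = sqrt(650 - 6440) = sqrt(-5790) = I*sqrt(5790)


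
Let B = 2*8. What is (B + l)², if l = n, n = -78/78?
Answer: 225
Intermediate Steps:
n = -1 (n = -78*1/78 = -1)
B = 16
l = -1
(B + l)² = (16 - 1)² = 15² = 225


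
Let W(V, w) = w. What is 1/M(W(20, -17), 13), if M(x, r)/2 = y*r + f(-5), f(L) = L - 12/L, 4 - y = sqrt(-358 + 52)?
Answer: 95/208286 + 75*I*sqrt(34)/208286 ≈ 0.0004561 + 0.0020996*I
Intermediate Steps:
y = 4 - 3*I*sqrt(34) (y = 4 - sqrt(-358 + 52) = 4 - sqrt(-306) = 4 - 3*I*sqrt(34) ≈ 4.0 - 17.493*I)
f(L) = L - 12/L
M(x, r) = -26/5 + 2*r*(4 - 3*I*sqrt(34)) (M(x, r) = 2*((4 - 3*I*sqrt(34))*r + (-5 - 12/(-5))) = 2*(r*(4 - 3*I*sqrt(34)) + (-5 - 12*(-1/5))) = 2*(r*(4 - 3*I*sqrt(34)) + (-5 + 12/5)) = 2*(r*(4 - 3*I*sqrt(34)) - 13/5) = 2*(-13/5 + r*(4 - 3*I*sqrt(34))) = -26/5 + 2*r*(4 - 3*I*sqrt(34)))
1/M(W(20, -17), 13) = 1/(-26/5 + 2*13*(4 - 3*I*sqrt(34))) = 1/(-26/5 + (104 - 78*I*sqrt(34))) = 1/(494/5 - 78*I*sqrt(34))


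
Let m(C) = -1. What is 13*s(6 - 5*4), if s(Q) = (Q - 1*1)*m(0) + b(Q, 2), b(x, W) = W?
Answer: 221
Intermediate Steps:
s(Q) = 3 - Q (s(Q) = (Q - 1*1)*(-1) + 2 = (Q - 1)*(-1) + 2 = (-1 + Q)*(-1) + 2 = (1 - Q) + 2 = 3 - Q)
13*s(6 - 5*4) = 13*(3 - (6 - 5*4)) = 13*(3 - (6 - 20)) = 13*(3 - 1*(-14)) = 13*(3 + 14) = 13*17 = 221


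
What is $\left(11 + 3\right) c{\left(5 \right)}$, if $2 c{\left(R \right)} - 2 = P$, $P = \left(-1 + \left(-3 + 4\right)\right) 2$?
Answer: $14$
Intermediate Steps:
$P = 0$ ($P = \left(-1 + 1\right) 2 = 0 \cdot 2 = 0$)
$c{\left(R \right)} = 1$ ($c{\left(R \right)} = 1 + \frac{1}{2} \cdot 0 = 1 + 0 = 1$)
$\left(11 + 3\right) c{\left(5 \right)} = \left(11 + 3\right) 1 = 14 \cdot 1 = 14$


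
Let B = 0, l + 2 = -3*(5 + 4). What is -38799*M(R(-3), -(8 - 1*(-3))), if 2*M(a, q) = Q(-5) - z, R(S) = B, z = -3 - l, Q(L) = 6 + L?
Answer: 969975/2 ≈ 4.8499e+5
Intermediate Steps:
l = -29 (l = -2 - 3*(5 + 4) = -2 - 3*9 = -2 - 27 = -29)
z = 26 (z = -3 - 1*(-29) = -3 + 29 = 26)
R(S) = 0
M(a, q) = -25/2 (M(a, q) = ((6 - 5) - 1*26)/2 = (1 - 26)/2 = (½)*(-25) = -25/2)
-38799*M(R(-3), -(8 - 1*(-3))) = -38799*(-25/2) = 969975/2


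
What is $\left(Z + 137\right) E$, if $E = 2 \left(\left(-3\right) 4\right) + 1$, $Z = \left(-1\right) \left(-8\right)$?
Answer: $-3335$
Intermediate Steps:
$Z = 8$
$E = -23$ ($E = 2 \left(-12\right) + 1 = -24 + 1 = -23$)
$\left(Z + 137\right) E = \left(8 + 137\right) \left(-23\right) = 145 \left(-23\right) = -3335$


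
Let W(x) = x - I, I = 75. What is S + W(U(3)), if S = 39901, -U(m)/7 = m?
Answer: 39805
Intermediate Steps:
U(m) = -7*m
W(x) = -75 + x (W(x) = x - 1*75 = x - 75 = -75 + x)
S + W(U(3)) = 39901 + (-75 - 7*3) = 39901 + (-75 - 21) = 39901 - 96 = 39805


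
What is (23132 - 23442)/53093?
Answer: -310/53093 ≈ -0.0058388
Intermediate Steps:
(23132 - 23442)/53093 = -310*1/53093 = -310/53093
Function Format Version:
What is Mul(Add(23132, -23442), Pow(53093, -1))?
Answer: Rational(-310, 53093) ≈ -0.0058388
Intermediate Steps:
Mul(Add(23132, -23442), Pow(53093, -1)) = Mul(-310, Rational(1, 53093)) = Rational(-310, 53093)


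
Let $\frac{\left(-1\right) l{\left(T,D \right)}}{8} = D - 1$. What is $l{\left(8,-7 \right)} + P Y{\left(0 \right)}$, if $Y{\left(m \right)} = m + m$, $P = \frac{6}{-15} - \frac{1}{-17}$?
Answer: $64$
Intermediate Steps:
$l{\left(T,D \right)} = 8 - 8 D$ ($l{\left(T,D \right)} = - 8 \left(D - 1\right) = - 8 \left(-1 + D\right) = 8 - 8 D$)
$P = - \frac{29}{85}$ ($P = 6 \left(- \frac{1}{15}\right) - - \frac{1}{17} = - \frac{2}{5} + \frac{1}{17} = - \frac{29}{85} \approx -0.34118$)
$Y{\left(m \right)} = 2 m$
$l{\left(8,-7 \right)} + P Y{\left(0 \right)} = \left(8 - -56\right) - \frac{29 \cdot 2 \cdot 0}{85} = \left(8 + 56\right) - 0 = 64 + 0 = 64$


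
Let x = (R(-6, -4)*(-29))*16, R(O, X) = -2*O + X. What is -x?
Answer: 3712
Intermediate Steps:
R(O, X) = X - 2*O
x = -3712 (x = ((-4 - 2*(-6))*(-29))*16 = ((-4 + 12)*(-29))*16 = (8*(-29))*16 = -232*16 = -3712)
-x = -1*(-3712) = 3712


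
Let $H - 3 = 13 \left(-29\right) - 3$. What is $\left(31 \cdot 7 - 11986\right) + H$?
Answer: $-12146$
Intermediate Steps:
$H = -377$ ($H = 3 + \left(13 \left(-29\right) - 3\right) = 3 - 380 = -377$)
$\left(31 \cdot 7 - 11986\right) + H = \left(31 \cdot 7 - 11986\right) - 377 = \left(217 - 11986\right) - 377 = -11769 - 377 = -12146$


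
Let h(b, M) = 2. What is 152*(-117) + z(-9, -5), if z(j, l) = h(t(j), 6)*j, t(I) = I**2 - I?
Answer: -17802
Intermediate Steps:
z(j, l) = 2*j
152*(-117) + z(-9, -5) = 152*(-117) + 2*(-9) = -17784 - 18 = -17802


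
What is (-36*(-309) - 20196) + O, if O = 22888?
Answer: 13816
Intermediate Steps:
(-36*(-309) - 20196) + O = (-36*(-309) - 20196) + 22888 = (11124 - 20196) + 22888 = -9072 + 22888 = 13816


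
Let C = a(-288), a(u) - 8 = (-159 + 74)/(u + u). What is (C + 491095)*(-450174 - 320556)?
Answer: -36336761176915/96 ≈ -3.7851e+11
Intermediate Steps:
a(u) = 8 - 85/(2*u) (a(u) = 8 + (-159 + 74)/(u + u) = 8 - 85*1/(2*u) = 8 - 85/(2*u))
C = 4693/576 (C = 8 - 85/2/(-288) = 8 - 85/2*(-1/288) = 8 + 85/576 = 4693/576 ≈ 8.1476)
(C + 491095)*(-450174 - 320556) = (4693/576 + 491095)*(-450174 - 320556) = (282875413/576)*(-770730) = -36336761176915/96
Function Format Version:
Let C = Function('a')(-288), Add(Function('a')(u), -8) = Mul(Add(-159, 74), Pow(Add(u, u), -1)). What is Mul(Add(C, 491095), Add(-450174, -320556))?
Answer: Rational(-36336761176915, 96) ≈ -3.7851e+11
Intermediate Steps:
Function('a')(u) = Add(8, Mul(Rational(-85, 2), Pow(u, -1))) (Function('a')(u) = Add(8, Mul(Add(-159, 74), Pow(Add(u, u), -1))) = Add(8, Mul(-85, Pow(Mul(2, u), -1))) = Add(8, Mul(-85, Mul(Rational(1, 2), Pow(u, -1)))) = Add(8, Mul(Rational(-85, 2), Pow(u, -1))))
C = Rational(4693, 576) (C = Add(8, Mul(Rational(-85, 2), Pow(-288, -1))) = Add(8, Mul(Rational(-85, 2), Rational(-1, 288))) = Add(8, Rational(85, 576)) = Rational(4693, 576) ≈ 8.1476)
Mul(Add(C, 491095), Add(-450174, -320556)) = Mul(Add(Rational(4693, 576), 491095), Add(-450174, -320556)) = Mul(Rational(282875413, 576), -770730) = Rational(-36336761176915, 96)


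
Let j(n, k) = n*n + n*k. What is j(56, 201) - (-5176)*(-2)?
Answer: 4040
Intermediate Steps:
j(n, k) = n**2 + k*n
j(56, 201) - (-5176)*(-2) = 56*(201 + 56) - (-5176)*(-2) = 56*257 - 1*10352 = 14392 - 10352 = 4040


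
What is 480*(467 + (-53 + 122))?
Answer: 257280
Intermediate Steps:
480*(467 + (-53 + 122)) = 480*(467 + 69) = 480*536 = 257280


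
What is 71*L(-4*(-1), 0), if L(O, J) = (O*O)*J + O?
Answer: 284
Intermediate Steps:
L(O, J) = O + J*O² (L(O, J) = O²*J + O = J*O² + O = O + J*O²)
71*L(-4*(-1), 0) = 71*((-4*(-1))*(1 + 0*(-4*(-1)))) = 71*(4*(1 + 0*4)) = 71*(4*(1 + 0)) = 71*(4*1) = 71*4 = 284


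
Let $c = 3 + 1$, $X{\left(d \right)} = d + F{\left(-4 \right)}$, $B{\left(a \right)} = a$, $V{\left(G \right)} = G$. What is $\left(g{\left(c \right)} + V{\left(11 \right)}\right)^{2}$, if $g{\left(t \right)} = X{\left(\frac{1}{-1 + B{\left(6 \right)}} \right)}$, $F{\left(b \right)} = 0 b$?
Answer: $\frac{3136}{25} \approx 125.44$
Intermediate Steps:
$F{\left(b \right)} = 0$
$X{\left(d \right)} = d$ ($X{\left(d \right)} = d + 0 = d$)
$c = 4$
$g{\left(t \right)} = \frac{1}{5}$ ($g{\left(t \right)} = \frac{1}{-1 + 6} = \frac{1}{5}$)
$\left(g{\left(c \right)} + V{\left(11 \right)}\right)^{2} = \left(\frac{1}{5} + 11\right)^{2} = \left(\frac{56}{5}\right)^{2} = \frac{3136}{25}$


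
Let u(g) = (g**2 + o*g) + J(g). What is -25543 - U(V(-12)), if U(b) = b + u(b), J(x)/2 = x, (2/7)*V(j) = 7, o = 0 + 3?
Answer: -105161/4 ≈ -26290.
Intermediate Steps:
o = 3
V(j) = 49/2 (V(j) = (7/2)*7 = 49/2)
J(x) = 2*x
u(g) = g**2 + 5*g (u(g) = (g**2 + 3*g) + 2*g = g**2 + 5*g)
U(b) = b + b*(5 + b)
-25543 - U(V(-12)) = -25543 - 49*(6 + 49/2)/2 = -25543 - 49*61/(2*2) = -25543 - 1*2989/4 = -25543 - 2989/4 = -105161/4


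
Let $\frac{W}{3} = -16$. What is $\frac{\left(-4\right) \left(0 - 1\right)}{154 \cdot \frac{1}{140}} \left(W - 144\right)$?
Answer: $- \frac{7680}{11} \approx -698.18$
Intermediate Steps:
$W = -48$ ($W = 3 \left(-16\right) = -48$)
$\frac{\left(-4\right) \left(0 - 1\right)}{154 \cdot \frac{1}{140}} \left(W - 144\right) = \frac{\left(-4\right) \left(0 - 1\right)}{154 \cdot \frac{1}{140}} \left(-48 - 144\right) = \frac{\left(-4\right) \left(-1\right)}{154 \cdot \frac{1}{140}} \left(-192\right) = \frac{4}{\frac{11}{10}} \left(-192\right) = 4 \cdot \frac{10}{11} \left(-192\right) = \frac{40}{11} \left(-192\right) = - \frac{7680}{11}$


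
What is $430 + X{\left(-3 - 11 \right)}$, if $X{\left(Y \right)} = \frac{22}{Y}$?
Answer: $\frac{2999}{7} \approx 428.43$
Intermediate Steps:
$430 + X{\left(-3 - 11 \right)} = 430 + \frac{22}{-3 - 11} = 430 + \frac{22}{-14} = 430 + 22 \left(- \frac{1}{14}\right) = 430 - \frac{11}{7} = \frac{2999}{7}$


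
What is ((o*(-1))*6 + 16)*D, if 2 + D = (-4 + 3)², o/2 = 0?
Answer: -16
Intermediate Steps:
o = 0 (o = 2*0 = 0)
D = -1 (D = -2 + (-4 + 3)² = -2 + (-1)² = -2 + 1 = -1)
((o*(-1))*6 + 16)*D = ((0*(-1))*6 + 16)*(-1) = (0*6 + 16)*(-1) = (0 + 16)*(-1) = 16*(-1) = -16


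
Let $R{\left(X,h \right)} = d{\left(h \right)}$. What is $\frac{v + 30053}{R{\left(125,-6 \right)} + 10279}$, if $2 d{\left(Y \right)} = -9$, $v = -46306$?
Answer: $- \frac{32506}{20549} \approx -1.5819$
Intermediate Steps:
$d{\left(Y \right)} = - \frac{9}{2}$ ($d{\left(Y \right)} = \frac{1}{2} \left(-9\right) = - \frac{9}{2}$)
$R{\left(X,h \right)} = - \frac{9}{2}$
$\frac{v + 30053}{R{\left(125,-6 \right)} + 10279} = \frac{-46306 + 30053}{- \frac{9}{2} + 10279} = - \frac{16253}{\frac{20549}{2}} = \left(-16253\right) \frac{2}{20549} = - \frac{32506}{20549}$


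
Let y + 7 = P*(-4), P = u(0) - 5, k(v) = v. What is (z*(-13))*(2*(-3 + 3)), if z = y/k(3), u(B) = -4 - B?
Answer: 0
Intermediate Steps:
P = -9 (P = (-4 - 1*0) - 5 = (-4 + 0) - 5 = -4 - 5 = -9)
y = 29 (y = -7 - 9*(-4) = -7 + 36 = 29)
z = 29/3 ≈ 9.6667
(z*(-13))*(2*(-3 + 3)) = ((29/3)*(-13))*(2*(-3 + 3)) = -754*0/3 = -377/3*0 = 0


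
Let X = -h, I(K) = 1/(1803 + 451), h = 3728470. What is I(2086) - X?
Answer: 8403971381/2254 ≈ 3.7285e+6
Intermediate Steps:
I(K) = 1/2254
X = -3728470 (X = -1*3728470 = -3728470)
I(2086) - X = 1/2254 - 1*(-3728470) = 1/2254 + 3728470 = 8403971381/2254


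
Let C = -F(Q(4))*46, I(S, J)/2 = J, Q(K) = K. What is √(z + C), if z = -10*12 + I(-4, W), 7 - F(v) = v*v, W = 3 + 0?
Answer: 10*√3 ≈ 17.320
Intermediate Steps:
W = 3
F(v) = 7 - v² (F(v) = 7 - v*v = 7 - v²)
I(S, J) = 2*J
C = 414 (C = -(7 - 1*4²)*46 = -(7 - 1*16)*46 = -(7 - 16)*46 = -(-9)*46 = -1*(-414) = 414)
z = -114 (z = -10*12 + 2*3 = -120 + 6 = -114)
√(z + C) = √(-114 + 414) = √300 = 10*√3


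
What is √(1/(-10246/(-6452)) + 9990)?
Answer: 2*√65551341377/5123 ≈ 99.953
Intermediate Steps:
√(1/(-10246/(-6452)) + 9990) = √(1/(-10246*(-1/6452)) + 9990) = √(1/(5123/3226) + 9990) = √(3226/5123 + 9990) = √(51181996/5123) = 2*√65551341377/5123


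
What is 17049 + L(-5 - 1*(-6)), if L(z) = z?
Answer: 17050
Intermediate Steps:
17049 + L(-5 - 1*(-6)) = 17049 + (-5 - 1*(-6)) = 17049 + (-5 + 6) = 17049 + 1 = 17050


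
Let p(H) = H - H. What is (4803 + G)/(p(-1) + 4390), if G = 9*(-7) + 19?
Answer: 4759/4390 ≈ 1.0841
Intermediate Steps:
p(H) = 0
G = -44 (G = -63 + 19 = -44)
(4803 + G)/(p(-1) + 4390) = (4803 - 44)/(0 + 4390) = 4759/4390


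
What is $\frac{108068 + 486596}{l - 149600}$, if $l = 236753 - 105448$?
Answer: $- \frac{594664}{18295} \approx -32.504$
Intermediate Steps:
$l = 131305$ ($l = 236753 - 105448 = 131305$)
$\frac{108068 + 486596}{l - 149600} = \frac{108068 + 486596}{131305 - 149600} = \frac{594664}{-18295} = 594664 \left(- \frac{1}{18295}\right) = - \frac{594664}{18295}$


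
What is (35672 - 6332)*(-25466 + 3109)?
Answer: -655954380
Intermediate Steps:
(35672 - 6332)*(-25466 + 3109) = 29340*(-22357) = -655954380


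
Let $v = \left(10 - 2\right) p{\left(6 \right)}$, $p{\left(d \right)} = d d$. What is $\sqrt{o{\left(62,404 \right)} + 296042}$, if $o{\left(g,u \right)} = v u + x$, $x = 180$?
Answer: $\sqrt{412574} \approx 642.32$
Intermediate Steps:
$p{\left(d \right)} = d^{2}$
$v = 288$ ($v = \left(10 - 2\right) 6^{2} = 8 \cdot 36 = 288$)
$o{\left(g,u \right)} = 180 + 288 u$ ($o{\left(g,u \right)} = 288 u + 180 = 180 + 288 u$)
$\sqrt{o{\left(62,404 \right)} + 296042} = \sqrt{\left(180 + 288 \cdot 404\right) + 296042} = \sqrt{\left(180 + 116352\right) + 296042} = \sqrt{116532 + 296042} = \sqrt{412574}$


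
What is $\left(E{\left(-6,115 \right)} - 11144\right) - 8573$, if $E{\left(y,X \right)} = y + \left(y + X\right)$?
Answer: $-19614$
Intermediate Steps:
$E{\left(y,X \right)} = X + 2 y$ ($E{\left(y,X \right)} = y + \left(X + y\right) = X + 2 y$)
$\left(E{\left(-6,115 \right)} - 11144\right) - 8573 = \left(\left(115 + 2 \left(-6\right)\right) - 11144\right) - 8573 = \left(\left(115 - 12\right) - 11144\right) - 8573 = \left(103 - 11144\right) - 8573 = -11041 - 8573 = -19614$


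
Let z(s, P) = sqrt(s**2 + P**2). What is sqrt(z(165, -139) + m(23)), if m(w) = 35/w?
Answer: sqrt(805 + 19573*sqrt(34))/23 ≈ 14.740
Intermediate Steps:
z(s, P) = sqrt(P**2 + s**2)
sqrt(z(165, -139) + m(23)) = sqrt(sqrt((-139)**2 + 165**2) + 35/23) = sqrt(sqrt(19321 + 27225) + 35*(1/23)) = sqrt(sqrt(46546) + 35/23) = sqrt(37*sqrt(34) + 35/23) = sqrt(35/23 + 37*sqrt(34))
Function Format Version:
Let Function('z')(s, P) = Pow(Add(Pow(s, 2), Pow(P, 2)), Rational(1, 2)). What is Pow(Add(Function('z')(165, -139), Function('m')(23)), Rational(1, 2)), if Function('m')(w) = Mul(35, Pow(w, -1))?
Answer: Mul(Rational(1, 23), Pow(Add(805, Mul(19573, Pow(34, Rational(1, 2)))), Rational(1, 2))) ≈ 14.740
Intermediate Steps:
Function('z')(s, P) = Pow(Add(Pow(P, 2), Pow(s, 2)), Rational(1, 2))
Pow(Add(Function('z')(165, -139), Function('m')(23)), Rational(1, 2)) = Pow(Add(Pow(Add(Pow(-139, 2), Pow(165, 2)), Rational(1, 2)), Mul(35, Pow(23, -1))), Rational(1, 2)) = Pow(Add(Pow(Add(19321, 27225), Rational(1, 2)), Mul(35, Rational(1, 23))), Rational(1, 2)) = Pow(Add(Pow(46546, Rational(1, 2)), Rational(35, 23)), Rational(1, 2)) = Pow(Add(Mul(37, Pow(34, Rational(1, 2))), Rational(35, 23)), Rational(1, 2)) = Pow(Add(Rational(35, 23), Mul(37, Pow(34, Rational(1, 2)))), Rational(1, 2))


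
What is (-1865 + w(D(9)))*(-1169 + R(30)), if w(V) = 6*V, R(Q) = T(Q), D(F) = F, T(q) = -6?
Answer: 2127925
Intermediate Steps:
R(Q) = -6
(-1865 + w(D(9)))*(-1169 + R(30)) = (-1865 + 6*9)*(-1169 - 6) = (-1865 + 54)*(-1175) = -1811*(-1175) = 2127925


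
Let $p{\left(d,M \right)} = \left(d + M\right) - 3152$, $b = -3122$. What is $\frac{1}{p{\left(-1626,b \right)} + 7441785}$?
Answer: $\frac{1}{7433885} \approx 1.3452 \cdot 10^{-7}$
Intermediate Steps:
$p{\left(d,M \right)} = -3152 + M + d$ ($p{\left(d,M \right)} = \left(M + d\right) - 3152 = -3152 + M + d$)
$\frac{1}{p{\left(-1626,b \right)} + 7441785} = \frac{1}{\left(-3152 - 3122 - 1626\right) + 7441785} = \frac{1}{-7900 + 7441785} = \frac{1}{7433885}$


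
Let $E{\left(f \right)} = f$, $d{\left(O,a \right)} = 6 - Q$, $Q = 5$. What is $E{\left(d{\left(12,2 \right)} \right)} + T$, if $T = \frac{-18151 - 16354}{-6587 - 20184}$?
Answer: $\frac{61276}{26771} \approx 2.2889$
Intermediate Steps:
$d{\left(O,a \right)} = 1$ ($d{\left(O,a \right)} = 6 - 5 = 1$)
$T = \frac{34505}{26771}$ ($T = - \frac{34505}{-26771} = \left(-34505\right) \left(- \frac{1}{26771}\right) = \frac{34505}{26771} \approx 1.2889$)
$E{\left(d{\left(12,2 \right)} \right)} + T = 1 + \frac{34505}{26771} = \frac{61276}{26771}$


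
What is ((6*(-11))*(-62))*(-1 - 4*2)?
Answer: -36828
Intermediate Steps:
((6*(-11))*(-62))*(-1 - 4*2) = (-66*(-62))*(-1 - 8) = 4092*(-9) = -36828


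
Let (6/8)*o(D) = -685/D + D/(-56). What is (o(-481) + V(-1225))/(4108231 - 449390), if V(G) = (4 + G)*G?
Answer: 10072302057/24638635294 ≈ 0.40880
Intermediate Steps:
V(G) = G*(4 + G)
o(D) = -2740/(3*D) - D/42 (o(D) = 4*(-685/D + D/(-56))/3 = 4*(-685/D + D*(-1/56))/3 = 4*(-685/D - D/56)/3 = -2740/(3*D) - D/42)
(o(-481) + V(-1225))/(4108231 - 449390) = ((1/42)*(-38360 - 1*(-481)**2)/(-481) - 1225*(4 - 1225))/(4108231 - 449390) = ((1/42)*(-1/481)*(-38360 - 1*231361) - 1225*(-1221))/3658841 = ((1/42)*(-1/481)*(-38360 - 231361) + 1495725)*(1/3658841) = ((1/42)*(-1/481)*(-269721) + 1495725)*(1/3658841) = (89907/6734 + 1495725)*(1/3658841) = (10072302057/6734)*(1/3658841) = 10072302057/24638635294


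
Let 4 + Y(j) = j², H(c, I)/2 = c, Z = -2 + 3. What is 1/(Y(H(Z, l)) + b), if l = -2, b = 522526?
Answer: 1/522526 ≈ 1.9138e-6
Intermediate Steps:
Z = 1
H(c, I) = 2*c
Y(j) = -4 + j²
1/(Y(H(Z, l)) + b) = 1/((-4 + (2*1)²) + 522526) = 1/((-4 + 2²) + 522526) = 1/((-4 + 4) + 522526) = 1/(0 + 522526) = 1/522526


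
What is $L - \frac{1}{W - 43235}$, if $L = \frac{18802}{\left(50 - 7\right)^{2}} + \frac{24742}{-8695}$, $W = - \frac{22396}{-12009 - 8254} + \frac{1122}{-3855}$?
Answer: $\frac{132538701039546623989}{18098419651332494985} \approx 7.3232$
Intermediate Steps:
$W = \frac{21200498}{26037955}$ ($W = - \frac{22396}{-20263} + 1122 \left(- \frac{1}{3855}\right) = \left(-22396\right) \left(- \frac{1}{20263}\right) - \frac{374}{1285} = \frac{22396}{20263} - \frac{374}{1285} = \frac{21200498}{26037955} \approx 0.81421$)
$L = \frac{117735432}{16077055}$ ($L = \frac{18802}{43^{2}} + 24742 \left(- \frac{1}{8695}\right) = \frac{18802}{1849} - \frac{24742}{8695} = \frac{117735432}{16077055} \approx 7.3232$)
$L - \frac{1}{W - 43235} = \frac{117735432}{16077055} - \frac{1}{\frac{21200498}{26037955} - 43235} = \frac{117735432}{16077055} - \frac{1}{- \frac{1125729783927}{26037955}} = \frac{117735432}{16077055} - - \frac{26037955}{1125729783927} = \frac{117735432}{16077055} + \frac{26037955}{1125729783927} = \frac{132538701039546623989}{18098419651332494985}$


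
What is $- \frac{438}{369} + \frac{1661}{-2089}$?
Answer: $- \frac{509297}{256947} \approx -1.9821$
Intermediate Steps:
$- \frac{438}{369} + \frac{1661}{-2089} = \left(-438\right) \frac{1}{369} + 1661 \left(- \frac{1}{2089}\right) = - \frac{146}{123} - \frac{1661}{2089} = - \frac{509297}{256947}$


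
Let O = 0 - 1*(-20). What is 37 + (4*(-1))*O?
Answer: -43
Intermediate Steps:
O = 20 (O = 0 + 20 = 20)
37 + (4*(-1))*O = 37 + (4*(-1))*20 = 37 - 4*20 = 37 - 80 = -43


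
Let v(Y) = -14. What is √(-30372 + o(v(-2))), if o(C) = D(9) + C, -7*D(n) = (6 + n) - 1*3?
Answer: I*√1488998/7 ≈ 174.32*I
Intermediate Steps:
D(n) = -3/7 - n/7 (D(n) = -((6 + n) - 1*3)/7 = -((6 + n) - 3)/7 = -(3 + n)/7 = -3/7 - n/7)
o(C) = -12/7 + C (o(C) = (-3/7 - ⅐*9) + C = (-3/7 - 9/7) + C = -12/7 + C)
√(-30372 + o(v(-2))) = √(-30372 + (-12/7 - 14)) = √(-30372 - 110/7) = √(-212714/7) = I*√1488998/7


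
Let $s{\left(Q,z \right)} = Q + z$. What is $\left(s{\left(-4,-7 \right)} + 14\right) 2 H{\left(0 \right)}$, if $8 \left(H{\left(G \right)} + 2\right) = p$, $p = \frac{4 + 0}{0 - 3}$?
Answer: $-13$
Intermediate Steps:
$p = - \frac{4}{3}$ ($p = \frac{4}{-3} = 4 \left(- \frac{1}{3}\right) = - \frac{4}{3} \approx -1.3333$)
$H{\left(G \right)} = - \frac{13}{6}$ ($H{\left(G \right)} = -2 + \frac{1}{8} \left(- \frac{4}{3}\right) = -2 - \frac{1}{6} = - \frac{13}{6}$)
$\left(s{\left(-4,-7 \right)} + 14\right) 2 H{\left(0 \right)} = \left(\left(-4 - 7\right) + 14\right) 2 \left(- \frac{13}{6}\right) = \left(-11 + 14\right) \left(- \frac{13}{3}\right) = 3 \left(- \frac{13}{3}\right) = -13$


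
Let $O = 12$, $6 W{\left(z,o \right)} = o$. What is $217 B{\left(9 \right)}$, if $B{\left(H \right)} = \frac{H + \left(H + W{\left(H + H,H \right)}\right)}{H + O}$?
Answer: $\frac{403}{2} \approx 201.5$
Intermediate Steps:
$W{\left(z,o \right)} = \frac{o}{6}$
$B{\left(H \right)} = \frac{13 H}{6 \left(12 + H\right)}$ ($B{\left(H \right)} = \frac{H + \left(H + \frac{H}{6}\right)}{H + 12} = \frac{H + \frac{7 H}{6}}{12 + H} = \frac{\frac{13}{6} H}{12 + H} = \frac{13 H}{6 \left(12 + H\right)}$)
$217 B{\left(9 \right)} = 217 \cdot \frac{13}{6} \cdot 9 \frac{1}{12 + 9} = 217 \cdot \frac{13}{6} \cdot 9 \cdot \frac{1}{21} = 217 \cdot \frac{13}{14} = \frac{403}{2}$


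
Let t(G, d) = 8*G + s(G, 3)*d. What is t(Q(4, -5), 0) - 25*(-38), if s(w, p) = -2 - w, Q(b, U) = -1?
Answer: 942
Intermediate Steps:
t(G, d) = 8*G + d*(-2 - G) (t(G, d) = 8*G + (-2 - G)*d = 8*G + d*(-2 - G))
t(Q(4, -5), 0) - 25*(-38) = (8*(-1) - 1*0*(2 - 1)) - 25*(-38) = (-8 - 1*0*1) + 950 = (-8 + 0) + 950 = -8 + 950 = 942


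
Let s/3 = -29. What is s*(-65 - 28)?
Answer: 8091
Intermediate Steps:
s = -87 (s = 3*(-29) = -87)
s*(-65 - 28) = -87*(-65 - 28) = -87*(-93) = 8091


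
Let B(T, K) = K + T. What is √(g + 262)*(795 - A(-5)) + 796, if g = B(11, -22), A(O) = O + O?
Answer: 796 + 805*√251 ≈ 13550.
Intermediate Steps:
A(O) = 2*O
g = -11 (g = -22 + 11 = -11)
√(g + 262)*(795 - A(-5)) + 796 = √(-11 + 262)*(795 - 2*(-5)) + 796 = √251*(795 - 1*(-10)) + 796 = √251*(795 + 10) + 796 = √251*805 + 796 = 805*√251 + 796 = 796 + 805*√251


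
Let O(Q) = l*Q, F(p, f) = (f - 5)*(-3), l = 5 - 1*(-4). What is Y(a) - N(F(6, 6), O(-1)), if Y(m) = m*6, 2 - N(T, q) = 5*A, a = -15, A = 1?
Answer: -87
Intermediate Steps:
l = 9 (l = 5 + 4 = 9)
F(p, f) = 15 - 3*f (F(p, f) = (-5 + f)*(-3) = 15 - 3*f)
O(Q) = 9*Q
N(T, q) = -3 (N(T, q) = 2 - 5 = -3)
Y(m) = 6*m
Y(a) - N(F(6, 6), O(-1)) = 6*(-15) - 1*(-3) = -90 + 3 = -87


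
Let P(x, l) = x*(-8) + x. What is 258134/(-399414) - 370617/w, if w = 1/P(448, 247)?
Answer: 232110441581717/199707 ≈ 1.1623e+9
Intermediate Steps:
P(x, l) = -7*x (P(x, l) = -8*x + x = -7*x)
w = -1/3136 (w = 1/(-7*448) = 1/(-3136) = -1/3136 ≈ -0.00031888)
258134/(-399414) - 370617/w = 258134/(-399414) - 370617/(-1/3136) = 258134*(-1/399414) - 370617*(-3136) = -129067/199707 + 1162254912 = 232110441581717/199707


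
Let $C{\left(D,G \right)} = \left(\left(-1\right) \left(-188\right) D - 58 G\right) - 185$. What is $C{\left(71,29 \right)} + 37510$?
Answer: $48991$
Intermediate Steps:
$C{\left(D,G \right)} = -185 - 58 G + 188 D$ ($C{\left(D,G \right)} = \left(188 D - 58 G\right) - 185 = \left(- 58 G + 188 D\right) - 185 = -185 - 58 G + 188 D$)
$C{\left(71,29 \right)} + 37510 = \left(-185 - 1682 + 188 \cdot 71\right) + 37510 = \left(-185 - 1682 + 13348\right) + 37510 = 11481 + 37510 = 48991$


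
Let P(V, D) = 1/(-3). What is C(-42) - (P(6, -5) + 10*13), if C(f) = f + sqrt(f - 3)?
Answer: -515/3 + 3*I*sqrt(5) ≈ -171.67 + 6.7082*I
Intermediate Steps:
P(V, D) = -1/3
C(f) = f + sqrt(-3 + f)
C(-42) - (P(6, -5) + 10*13) = (-42 + sqrt(-3 - 42)) - (-1/3 + 10*13) = (-42 + sqrt(-45)) - (-1/3 + 130) = (-42 + 3*I*sqrt(5)) - 1*389/3 = (-42 + 3*I*sqrt(5)) - 389/3 = -515/3 + 3*I*sqrt(5)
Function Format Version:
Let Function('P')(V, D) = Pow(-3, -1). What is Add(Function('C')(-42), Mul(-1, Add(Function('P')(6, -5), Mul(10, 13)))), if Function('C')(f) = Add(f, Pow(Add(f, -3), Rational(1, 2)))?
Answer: Add(Rational(-515, 3), Mul(3, I, Pow(5, Rational(1, 2)))) ≈ Add(-171.67, Mul(6.7082, I))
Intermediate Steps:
Function('P')(V, D) = Rational(-1, 3)
Function('C')(f) = Add(f, Pow(Add(-3, f), Rational(1, 2)))
Add(Function('C')(-42), Mul(-1, Add(Function('P')(6, -5), Mul(10, 13)))) = Add(Add(-42, Pow(Add(-3, -42), Rational(1, 2))), Mul(-1, Add(Rational(-1, 3), Mul(10, 13)))) = Add(Add(-42, Pow(-45, Rational(1, 2))), Mul(-1, Add(Rational(-1, 3), 130))) = Add(Add(-42, Mul(3, I, Pow(5, Rational(1, 2)))), Mul(-1, Rational(389, 3))) = Add(Add(-42, Mul(3, I, Pow(5, Rational(1, 2)))), Rational(-389, 3)) = Add(Rational(-515, 3), Mul(3, I, Pow(5, Rational(1, 2))))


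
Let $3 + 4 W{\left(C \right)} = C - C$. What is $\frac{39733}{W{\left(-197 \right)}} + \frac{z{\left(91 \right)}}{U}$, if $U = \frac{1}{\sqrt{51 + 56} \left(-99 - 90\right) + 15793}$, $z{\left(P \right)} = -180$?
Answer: $- \frac{8687152}{3} + 34020 \sqrt{107} \approx -2.5438 \cdot 10^{6}$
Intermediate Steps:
$W{\left(C \right)} = - \frac{3}{4}$ ($W{\left(C \right)} = - \frac{3}{4} + \frac{C - C}{4} = - \frac{3}{4} + \frac{1}{4} \cdot 0 = - \frac{3}{4} + 0 = - \frac{3}{4}$)
$U = \frac{1}{15793 - 189 \sqrt{107}}$ ($U = \frac{1}{\sqrt{107} \left(-189\right) + 15793} = \frac{1}{- 189 \sqrt{107} + 15793} = \frac{1}{15793 - 189 \sqrt{107}} \approx 7.2265 \cdot 10^{-5}$)
$\frac{39733}{W{\left(-197 \right)}} + \frac{z{\left(91 \right)}}{U} = \frac{39733}{- \frac{3}{4}} - \frac{180}{\frac{15793}{245596702} + \frac{189 \sqrt{107}}{245596702}} = 39733 \left(- \frac{4}{3}\right) - \frac{180}{\frac{15793}{245596702} + \frac{189 \sqrt{107}}{245596702}} = - \frac{158932}{3} - \frac{180}{\frac{15793}{245596702} + \frac{189 \sqrt{107}}{245596702}}$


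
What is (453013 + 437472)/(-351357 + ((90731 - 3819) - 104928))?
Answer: -890485/369373 ≈ -2.4108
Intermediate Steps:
(453013 + 437472)/(-351357 + ((90731 - 3819) - 104928)) = 890485/(-351357 + (86912 - 104928)) = 890485/(-351357 - 18016) = 890485/(-369373) = 890485*(-1/369373) = -890485/369373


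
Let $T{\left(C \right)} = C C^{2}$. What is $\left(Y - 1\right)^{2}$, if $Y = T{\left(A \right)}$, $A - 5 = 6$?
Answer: $1768900$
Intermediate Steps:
$A = 11$ ($A = 5 + 6 = 11$)
$T{\left(C \right)} = C^{3}$
$Y = 1331$ ($Y = 11^{3} = 1331$)
$\left(Y - 1\right)^{2} = \left(1331 - 1\right)^{2} = 1330^{2} = 1768900$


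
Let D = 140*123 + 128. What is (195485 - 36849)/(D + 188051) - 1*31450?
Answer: -6459639914/205399 ≈ -31449.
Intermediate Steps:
D = 17348 (D = 17220 + 128 = 17348)
(195485 - 36849)/(D + 188051) - 1*31450 = (195485 - 36849)/(17348 + 188051) - 1*31450 = 158636/205399 - 31450 = -6459639914/205399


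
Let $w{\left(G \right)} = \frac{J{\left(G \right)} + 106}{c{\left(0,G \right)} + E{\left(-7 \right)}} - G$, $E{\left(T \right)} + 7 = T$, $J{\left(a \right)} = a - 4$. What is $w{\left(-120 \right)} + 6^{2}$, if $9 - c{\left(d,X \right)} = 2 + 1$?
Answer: $\frac{633}{4} \approx 158.25$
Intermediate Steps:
$J{\left(a \right)} = -4 + a$
$c{\left(d,X \right)} = 6$ ($c{\left(d,X \right)} = 9 - \left(2 + 1\right) = 9 - 3 = 6$)
$E{\left(T \right)} = -7 + T$
$w{\left(G \right)} = - \frac{51}{4} - \frac{9 G}{8}$ ($w{\left(G \right)} = \frac{\left(-4 + G\right) + 106}{6 - 14} - G = \frac{102 + G}{6 - 14} - G = \frac{102 + G}{-8} - G = \left(102 + G\right) \left(- \frac{1}{8}\right) - G = \left(- \frac{51}{4} - \frac{G}{8}\right) - G = - \frac{51}{4} - \frac{9 G}{8}$)
$w{\left(-120 \right)} + 6^{2} = \left(- \frac{51}{4} - -135\right) + 6^{2} = \left(- \frac{51}{4} + 135\right) + 36 = \frac{489}{4} + 36 = \frac{633}{4}$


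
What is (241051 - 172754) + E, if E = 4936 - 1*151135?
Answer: -77902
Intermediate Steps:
E = -146199 (E = 4936 - 151135 = -146199)
(241051 - 172754) + E = (241051 - 172754) - 146199 = 68297 - 146199 = -77902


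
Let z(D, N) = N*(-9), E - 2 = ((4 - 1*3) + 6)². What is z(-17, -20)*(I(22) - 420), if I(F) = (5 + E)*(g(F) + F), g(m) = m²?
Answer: 5024880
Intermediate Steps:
E = 51 (E = 2 + ((4 - 1*3) + 6)² = 2 + ((4 - 3) + 6)² = 2 + (1 + 6)² = 2 + 7² = 2 + 49 = 51)
z(D, N) = -9*N
I(F) = 56*F + 56*F² (I(F) = (5 + 51)*(F² + F) = 56*(F + F²) = 56*F + 56*F²)
z(-17, -20)*(I(22) - 420) = (-9*(-20))*(56*22*(1 + 22) - 420) = 180*(56*22*23 - 420) = 180*(28336 - 420) = 180*27916 = 5024880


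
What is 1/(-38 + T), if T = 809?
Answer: 1/771 ≈ 0.0012970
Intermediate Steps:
1/(-38 + T) = 1/(-38 + 809) = 1/771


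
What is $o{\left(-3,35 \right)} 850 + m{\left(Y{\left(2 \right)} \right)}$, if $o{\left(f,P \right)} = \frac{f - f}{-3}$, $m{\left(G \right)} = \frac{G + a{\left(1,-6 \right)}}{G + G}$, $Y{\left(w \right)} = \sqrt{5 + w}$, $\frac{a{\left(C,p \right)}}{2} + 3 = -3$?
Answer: $\frac{1}{2} - \frac{6 \sqrt{7}}{7} \approx -1.7678$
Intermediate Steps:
$a{\left(C,p \right)} = -12$ ($a{\left(C,p \right)} = -6 + 2 \left(-3\right) = -6 - 6 = -12$)
$m{\left(G \right)} = \frac{-12 + G}{2 G}$ ($m{\left(G \right)} = \frac{G - 12}{G + G} = \frac{-12 + G}{2 G}$)
$o{\left(f,P \right)} = 0$ ($o{\left(f,P \right)} = 0 \left(- \frac{1}{3}\right) = 0$)
$o{\left(-3,35 \right)} 850 + m{\left(Y{\left(2 \right)} \right)} = 0 \cdot 850 + \frac{-12 + \sqrt{5 + 2}}{2 \sqrt{5 + 2}} = 0 + \frac{-12 + \sqrt{7}}{2 \sqrt{7}} = 0 + \frac{\frac{\sqrt{7}}{7} \left(-12 + \sqrt{7}\right)}{2} = 0 + \frac{\sqrt{7} \left(-12 + \sqrt{7}\right)}{14} = \frac{\sqrt{7} \left(-12 + \sqrt{7}\right)}{14}$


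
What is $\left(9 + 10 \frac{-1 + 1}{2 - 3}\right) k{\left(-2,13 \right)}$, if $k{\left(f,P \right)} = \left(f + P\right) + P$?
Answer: $216$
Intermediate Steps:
$k{\left(f,P \right)} = f + 2 P$ ($k{\left(f,P \right)} = \left(P + f\right) + P = f + 2 P$)
$\left(9 + 10 \frac{-1 + 1}{2 - 3}\right) k{\left(-2,13 \right)} = \left(9 + 10 \frac{-1 + 1}{2 - 3}\right) \left(-2 + 2 \cdot 13\right) = \left(9 + 10 \frac{0}{-1}\right) \left(-2 + 26\right) = \left(9 + 10 \cdot 0 \left(-1\right)\right) 24 = \left(9 + 10 \cdot 0\right) 24 = \left(9 + 0\right) 24 = 9 \cdot 24 = 216$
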